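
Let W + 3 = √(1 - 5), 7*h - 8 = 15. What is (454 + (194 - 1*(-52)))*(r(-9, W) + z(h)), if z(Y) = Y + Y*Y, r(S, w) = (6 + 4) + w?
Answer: 103300/7 + 1400*I ≈ 14757.0 + 1400.0*I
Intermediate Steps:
h = 23/7 (h = 8/7 + (⅐)*15 = 8/7 + 15/7 = 23/7 ≈ 3.2857)
W = -3 + 2*I (W = -3 + √(1 - 5) = -3 + √(-4) = -3 + 2*I ≈ -3.0 + 2.0*I)
r(S, w) = 10 + w
z(Y) = Y + Y²
(454 + (194 - 1*(-52)))*(r(-9, W) + z(h)) = (454 + (194 - 1*(-52)))*((10 + (-3 + 2*I)) + 23*(1 + 23/7)/7) = (454 + (194 + 52))*((7 + 2*I) + (23/7)*(30/7)) = (454 + 246)*((7 + 2*I) + 690/49) = 700*(1033/49 + 2*I) = 103300/7 + 1400*I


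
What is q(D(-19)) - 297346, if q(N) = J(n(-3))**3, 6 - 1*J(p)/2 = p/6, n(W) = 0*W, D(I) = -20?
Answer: -295618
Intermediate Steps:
n(W) = 0
J(p) = 12 - p/3 (J(p) = 12 - 2*p/6 = 12 - p/3)
q(N) = 1728 (q(N) = (12 - 1/3*0)**3 = (12 + 0)**3 = 12**3 = 1728)
q(D(-19)) - 297346 = 1728 - 297346 = -295618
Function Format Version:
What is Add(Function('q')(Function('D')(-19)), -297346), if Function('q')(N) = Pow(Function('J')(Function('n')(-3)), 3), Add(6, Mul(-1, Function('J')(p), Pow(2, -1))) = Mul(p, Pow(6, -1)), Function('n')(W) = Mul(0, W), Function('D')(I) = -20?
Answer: -295618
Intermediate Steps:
Function('n')(W) = 0
Function('J')(p) = Add(12, Mul(Rational(-1, 3), p)) (Function('J')(p) = Add(12, Mul(-2, Mul(p, Pow(6, -1)))) = Add(12, Mul(-2, Mul(p, Rational(1, 6)))) = Add(12, Mul(-2, Mul(Rational(1, 6), p))) = Add(12, Mul(Rational(-1, 3), p)))
Function('q')(N) = 1728 (Function('q')(N) = Pow(Add(12, Mul(Rational(-1, 3), 0)), 3) = Pow(Add(12, 0), 3) = Pow(12, 3) = 1728)
Add(Function('q')(Function('D')(-19)), -297346) = Add(1728, -297346) = -295618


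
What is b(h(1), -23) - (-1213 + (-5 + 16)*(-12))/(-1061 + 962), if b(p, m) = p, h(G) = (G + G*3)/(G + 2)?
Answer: -1213/99 ≈ -12.253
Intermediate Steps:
h(G) = 4*G/(2 + G) (h(G) = (G + 3*G)/(2 + G) = (4*G)/(2 + G) = 4*G/(2 + G))
b(h(1), -23) - (-1213 + (-5 + 16)*(-12))/(-1061 + 962) = 4*1/(2 + 1) - (-1213 + (-5 + 16)*(-12))/(-1061 + 962) = 4*1/3 - (-1213 + 11*(-12))/(-99) = 4*1*(⅓) - (-1213 - 132)*(-1)/99 = 4/3 - (-1345)*(-1)/99 = 4/3 - 1*1345/99 = 4/3 - 1345/99 = -1213/99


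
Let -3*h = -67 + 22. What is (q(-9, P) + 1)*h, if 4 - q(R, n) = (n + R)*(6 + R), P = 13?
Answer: 255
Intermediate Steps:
h = 15 (h = -(-67 + 22)/3 = -1/3*(-45) = 15)
q(R, n) = 4 - (6 + R)*(R + n) (q(R, n) = 4 - (n + R)*(6 + R) = 4 - (R + n)*(6 + R) = 4 - (6 + R)*(R + n))
(q(-9, P) + 1)*h = ((4 - 1*(-9)**2 - 6*(-9) - 6*13 - 1*(-9)*13) + 1)*15 = ((4 - 1*81 + 54 - 78 + 117) + 1)*15 = ((4 - 81 + 54 - 78 + 117) + 1)*15 = (16 + 1)*15 = 17*15 = 255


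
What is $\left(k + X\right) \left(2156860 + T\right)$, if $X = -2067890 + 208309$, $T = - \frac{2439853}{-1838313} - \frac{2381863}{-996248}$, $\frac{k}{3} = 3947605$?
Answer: $\frac{1792496002853972521437541}{83246165892} \approx 2.1532 \cdot 10^{13}$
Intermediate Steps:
$k = 11842815$ ($k = 3 \cdot 3947605 = 11842815$)
$T = \frac{619028035333}{166492331784}$ ($T = \left(-2439853\right) \left(- \frac{1}{1838313}\right) - - \frac{216533}{90568} = \frac{2439853}{1838313} + \frac{216533}{90568} = \frac{619028035333}{166492331784} \approx 3.7181$)
$X = -1859581$
$\left(k + X\right) \left(2156860 + T\right) = \left(11842815 - 1859581\right) \left(2156860 + \frac{619028035333}{166492331784}\right) = 9983234 \cdot \frac{359101269759673573}{166492331784} = \frac{1792496002853972521437541}{83246165892}$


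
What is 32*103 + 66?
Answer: 3362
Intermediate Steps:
32*103 + 66 = 3296 + 66 = 3362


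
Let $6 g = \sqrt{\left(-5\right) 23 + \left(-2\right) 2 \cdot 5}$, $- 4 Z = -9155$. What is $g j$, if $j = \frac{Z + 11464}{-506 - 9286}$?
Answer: $- \frac{18337 i \sqrt{15}}{26112} \approx - 2.7198 i$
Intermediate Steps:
$Z = \frac{9155}{4}$ ($Z = \left(- \frac{1}{4}\right) \left(-9155\right) = \frac{9155}{4} \approx 2288.8$)
$j = - \frac{18337}{13056}$ ($j = \frac{\frac{9155}{4} + 11464}{-506 - 9286} = \frac{55011}{4 \left(-9792\right)} = \frac{55011}{4} \left(- \frac{1}{9792}\right) = - \frac{18337}{13056} \approx -1.4045$)
$g = \frac{i \sqrt{15}}{2}$ ($g = \frac{\sqrt{\left(-5\right) 23 + \left(-2\right) 2 \cdot 5}}{6} = \frac{\sqrt{-115 - 20}}{6} = \frac{\sqrt{-135}}{6} = \frac{3 i \sqrt{15}}{6} = \frac{i \sqrt{15}}{2} \approx 1.9365 i$)
$g j = \frac{i \sqrt{15}}{2} \left(- \frac{18337}{13056}\right) = - \frac{18337 i \sqrt{15}}{26112}$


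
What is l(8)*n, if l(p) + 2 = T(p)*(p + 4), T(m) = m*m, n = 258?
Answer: 197628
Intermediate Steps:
T(m) = m**2
l(p) = -2 + p**2*(4 + p) (l(p) = -2 + p**2*(p + 4) = -2 + p**2*(4 + p))
l(8)*n = (-2 + 8**3 + 4*8**2)*258 = (-2 + 512 + 4*64)*258 = (-2 + 512 + 256)*258 = 766*258 = 197628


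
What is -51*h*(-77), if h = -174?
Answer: -683298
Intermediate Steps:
-51*h*(-77) = -51*(-174)*(-77) = 8874*(-77) = -683298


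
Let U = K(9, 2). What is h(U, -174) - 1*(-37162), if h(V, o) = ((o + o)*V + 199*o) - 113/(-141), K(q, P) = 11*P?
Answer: -721807/141 ≈ -5119.2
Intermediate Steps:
U = 22 (U = 11*2 = 22)
h(V, o) = 113/141 + 199*o + 2*V*o (h(V, o) = ((2*o)*V + 199*o) - 113*(-1/141) = (2*V*o + 199*o) + 113/141 = (199*o + 2*V*o) + 113/141 = 113/141 + 199*o + 2*V*o)
h(U, -174) - 1*(-37162) = (113/141 + 199*(-174) + 2*22*(-174)) - 1*(-37162) = (113/141 - 34626 - 7656) + 37162 = -5961649/141 + 37162 = -721807/141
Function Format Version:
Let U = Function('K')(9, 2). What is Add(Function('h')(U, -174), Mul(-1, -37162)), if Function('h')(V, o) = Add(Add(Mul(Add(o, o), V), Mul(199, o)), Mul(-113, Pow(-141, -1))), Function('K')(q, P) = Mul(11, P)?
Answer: Rational(-721807, 141) ≈ -5119.2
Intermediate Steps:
U = 22 (U = Mul(11, 2) = 22)
Function('h')(V, o) = Add(Rational(113, 141), Mul(199, o), Mul(2, V, o)) (Function('h')(V, o) = Add(Add(Mul(Mul(2, o), V), Mul(199, o)), Mul(-113, Rational(-1, 141))) = Add(Add(Mul(2, V, o), Mul(199, o)), Rational(113, 141)) = Add(Add(Mul(199, o), Mul(2, V, o)), Rational(113, 141)) = Add(Rational(113, 141), Mul(199, o), Mul(2, V, o)))
Add(Function('h')(U, -174), Mul(-1, -37162)) = Add(Add(Rational(113, 141), Mul(199, -174), Mul(2, 22, -174)), Mul(-1, -37162)) = Add(Add(Rational(113, 141), -34626, -7656), 37162) = Add(Rational(-5961649, 141), 37162) = Rational(-721807, 141)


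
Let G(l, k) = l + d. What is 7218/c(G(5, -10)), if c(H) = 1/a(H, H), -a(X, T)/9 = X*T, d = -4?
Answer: -64962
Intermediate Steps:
a(X, T) = -9*T*X (a(X, T) = -9*X*T = -9*T*X)
G(l, k) = -4 + l (G(l, k) = l - 4 = -4 + l)
c(H) = -1/(9*H**2) (c(H) = 1/(-9*H*H) = 1/(-9*H**2) = -1/(9*H**2))
7218/c(G(5, -10)) = 7218/((-1/(9*(-4 + 5)**2))) = 7218/((-1/9/1**2)) = 7218/((-1/9*1)) = 7218/(-1/9) = 7218*(-9) = -64962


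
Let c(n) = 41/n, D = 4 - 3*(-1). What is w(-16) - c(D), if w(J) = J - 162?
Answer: -1287/7 ≈ -183.86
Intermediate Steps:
D = 7 (D = 4 + 3 = 7)
w(J) = -162 + J
w(-16) - c(D) = (-162 - 16) - 41/7 = -178 - 41/7 = -1287/7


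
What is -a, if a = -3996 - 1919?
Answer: 5915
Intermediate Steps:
a = -5915
-a = -1*(-5915) = 5915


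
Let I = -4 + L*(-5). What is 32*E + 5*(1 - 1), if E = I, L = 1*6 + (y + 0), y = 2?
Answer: -1408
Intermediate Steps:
L = 8 (L = 1*6 + (2 + 0) = 6 + 2 = 8)
I = -44 (I = -4 + 8*(-5) = -4 - 40 = -44)
E = -44
32*E + 5*(1 - 1) = 32*(-44) + 5*(1 - 1) = -1408 + 5*0 = -1408 + 0 = -1408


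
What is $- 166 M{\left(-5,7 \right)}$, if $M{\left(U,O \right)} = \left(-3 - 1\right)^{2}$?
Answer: $-2656$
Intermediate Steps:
$M{\left(U,O \right)} = 16$ ($M{\left(U,O \right)} = \left(-4\right)^{2} = 16$)
$- 166 M{\left(-5,7 \right)} = \left(-166\right) 16 = -2656$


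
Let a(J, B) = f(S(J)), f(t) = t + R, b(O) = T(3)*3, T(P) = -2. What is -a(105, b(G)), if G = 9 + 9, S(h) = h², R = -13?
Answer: -11012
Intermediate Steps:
G = 18
b(O) = -6 (b(O) = -2*3 = -6)
f(t) = -13 + t (f(t) = t - 13 = -13 + t)
a(J, B) = -13 + J²
-a(105, b(G)) = -(-13 + 105²) = -(-13 + 11025) = -1*11012 = -11012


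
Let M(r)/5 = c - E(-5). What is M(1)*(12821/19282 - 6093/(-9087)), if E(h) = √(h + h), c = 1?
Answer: 389982755/58405178 - 389982755*I*√10/58405178 ≈ 6.6772 - 21.115*I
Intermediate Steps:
E(h) = √2*√h (E(h) = √(2*h) = √2*√h)
M(r) = 5 - 5*I*√10 (M(r) = 5*(1 - √2*√(-5)) = 5*(1 - √2*I*√5) = 5*(1 - I*√10) = 5 - 5*I*√10)
M(1)*(12821/19282 - 6093/(-9087)) = (5 - 5*I*√10)*(12821/19282 - 6093/(-9087)) = (5 - 5*I*√10)*(12821*(1/19282) - 6093*(-1/9087)) = (5 - 5*I*√10)*(12821/19282 + 2031/3029) = (5 - 5*I*√10)*(77996551/58405178) = 389982755/58405178 - 389982755*I*√10/58405178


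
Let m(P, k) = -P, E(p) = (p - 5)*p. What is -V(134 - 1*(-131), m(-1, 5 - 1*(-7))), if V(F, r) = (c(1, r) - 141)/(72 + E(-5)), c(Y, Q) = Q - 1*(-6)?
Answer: 67/61 ≈ 1.0984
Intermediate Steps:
E(p) = p*(-5 + p) (E(p) = (-5 + p)*p = p*(-5 + p))
c(Y, Q) = 6 + Q (c(Y, Q) = Q + 6 = 6 + Q)
V(F, r) = -135/122 + r/122 (V(F, r) = ((6 + r) - 141)/(72 - 5*(-5 - 5)) = (-135 + r)/(72 - 5*(-10)) = (-135 + r)/(72 + 50) = (-135 + r)/122 = (-135 + r)*(1/122) = -135/122 + r/122)
-V(134 - 1*(-131), m(-1, 5 - 1*(-7))) = -(-135/122 + (-1*(-1))/122) = -(-135/122 + (1/122)*1) = -(-135/122 + 1/122) = -1*(-67/61) = 67/61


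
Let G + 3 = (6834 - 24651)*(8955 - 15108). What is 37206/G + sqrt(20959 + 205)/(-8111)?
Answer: 6201/18271333 - 2*sqrt(5291)/8111 ≈ -0.017597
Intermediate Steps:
G = 109627998 (G = -3 + (6834 - 24651)*(8955 - 15108) = -3 - 17817*(-6153) = -3 + 109628001 = 109627998)
37206/G + sqrt(20959 + 205)/(-8111) = 37206/109627998 + sqrt(20959 + 205)/(-8111) = 37206*(1/109627998) + sqrt(21164)*(-1/8111) = 6201/18271333 + (2*sqrt(5291))*(-1/8111) = 6201/18271333 - 2*sqrt(5291)/8111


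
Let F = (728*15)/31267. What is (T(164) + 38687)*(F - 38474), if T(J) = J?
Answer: -46736029491938/31267 ≈ -1.4947e+9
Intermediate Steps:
F = 10920/31267 (F = 10920*(1/31267) = 10920/31267 ≈ 0.34925)
(T(164) + 38687)*(F - 38474) = (164 + 38687)*(10920/31267 - 38474) = 38851*(-1202955638/31267) = -46736029491938/31267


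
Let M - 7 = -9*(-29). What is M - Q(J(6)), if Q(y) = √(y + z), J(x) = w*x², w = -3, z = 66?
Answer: 268 - I*√42 ≈ 268.0 - 6.4807*I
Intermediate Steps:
J(x) = -3*x²
M = 268 (M = 7 - 9*(-29) = 7 + 261 = 268)
Q(y) = √(66 + y) (Q(y) = √(y + 66) = √(66 + y))
M - Q(J(6)) = 268 - √(66 - 3*6²) = 268 - √(66 - 3*36) = 268 - √(66 - 108) = 268 - √(-42) = 268 - I*√42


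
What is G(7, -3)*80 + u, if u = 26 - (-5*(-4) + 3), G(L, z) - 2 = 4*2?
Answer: 803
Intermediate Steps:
G(L, z) = 10 (G(L, z) = 2 + 4*2 = 2 + 8 = 10)
u = 3 (u = 26 - (20 + 3) = 26 - 1*23 = 26 - 23 = 3)
G(7, -3)*80 + u = 10*80 + 3 = 800 + 3 = 803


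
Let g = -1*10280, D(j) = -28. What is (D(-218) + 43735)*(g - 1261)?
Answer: -504422487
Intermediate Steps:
g = -10280
(D(-218) + 43735)*(g - 1261) = (-28 + 43735)*(-10280 - 1261) = 43707*(-11541) = -504422487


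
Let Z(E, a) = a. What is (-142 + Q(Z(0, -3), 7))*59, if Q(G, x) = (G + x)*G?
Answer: -9086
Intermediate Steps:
Q(G, x) = G*(G + x)
(-142 + Q(Z(0, -3), 7))*59 = (-142 - 3*(-3 + 7))*59 = (-142 - 3*4)*59 = (-142 - 12)*59 = -154*59 = -9086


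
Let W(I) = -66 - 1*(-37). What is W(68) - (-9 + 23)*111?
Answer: -1583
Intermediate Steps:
W(I) = -29 (W(I) = -66 + 37 = -29)
W(68) - (-9 + 23)*111 = -29 - (-9 + 23)*111 = -29 - 14*111 = -29 - 1*1554 = -29 - 1554 = -1583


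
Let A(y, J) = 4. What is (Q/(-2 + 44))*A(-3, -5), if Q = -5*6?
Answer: -20/7 ≈ -2.8571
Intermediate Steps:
Q = -30
(Q/(-2 + 44))*A(-3, -5) = (-30/(-2 + 44))*4 = (-30/42)*4 = ((1/42)*(-30))*4 = -5/7*4 = -20/7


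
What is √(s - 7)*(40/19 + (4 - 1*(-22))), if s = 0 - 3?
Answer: 534*I*√10/19 ≈ 88.877*I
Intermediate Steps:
s = -3
√(s - 7)*(40/19 + (4 - 1*(-22))) = √(-3 - 7)*(40/19 + (4 - 1*(-22))) = √(-10)*(40*(1/19) + (4 + 22)) = (I*√10)*(40/19 + 26) = (I*√10)*(534/19) = 534*I*√10/19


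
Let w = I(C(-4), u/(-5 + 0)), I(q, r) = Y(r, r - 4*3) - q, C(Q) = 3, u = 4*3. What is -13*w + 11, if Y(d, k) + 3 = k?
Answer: 1381/5 ≈ 276.20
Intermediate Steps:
Y(d, k) = -3 + k
u = 12
I(q, r) = -15 + r - q (I(q, r) = (-3 + (r - 4*3)) - q = (-3 + (r - 12)) - q = (-3 + (-12 + r)) - q = (-15 + r) - q = -15 + r - q)
w = -102/5 (w = -15 + 12/(-5 + 0) - 1*3 = -15 + 12/(-5) - 3 = -15 + 12*(-⅕) - 3 = -15 - 12/5 - 3 = -102/5 ≈ -20.400)
-13*w + 11 = -13*(-102/5) + 11 = 1326/5 + 11 = 1381/5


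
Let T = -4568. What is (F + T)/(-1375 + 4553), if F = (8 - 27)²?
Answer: -601/454 ≈ -1.3238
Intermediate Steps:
F = 361 (F = (-19)² = 361)
(F + T)/(-1375 + 4553) = (361 - 4568)/(-1375 + 4553) = -4207/3178 = -4207*1/3178 = -601/454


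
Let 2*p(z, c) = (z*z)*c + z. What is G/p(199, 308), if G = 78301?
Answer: 156602/12197307 ≈ 0.012839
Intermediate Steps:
p(z, c) = z/2 + c*z²/2 (p(z, c) = ((z*z)*c + z)/2 = (z²*c + z)/2 = (c*z² + z)/2 = (z + c*z²)/2 = z/2 + c*z²/2)
G/p(199, 308) = 78301/(((½)*199*(1 + 308*199))) = 78301/(((½)*199*(1 + 61292))) = 78301/(((½)*199*61293)) = 78301/(12197307/2) = 78301*(2/12197307) = 156602/12197307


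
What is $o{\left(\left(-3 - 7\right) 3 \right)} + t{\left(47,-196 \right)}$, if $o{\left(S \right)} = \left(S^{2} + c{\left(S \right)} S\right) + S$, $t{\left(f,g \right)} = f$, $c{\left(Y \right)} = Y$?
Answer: $1817$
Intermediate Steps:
$o{\left(S \right)} = S + 2 S^{2}$ ($o{\left(S \right)} = \left(S^{2} + S S\right) + S = \left(S^{2} + S^{2}\right) + S = 2 S^{2} + S = S + 2 S^{2}$)
$o{\left(\left(-3 - 7\right) 3 \right)} + t{\left(47,-196 \right)} = \left(-3 - 7\right) 3 \left(1 + 2 \left(-3 - 7\right) 3\right) + 47 = \left(-10\right) 3 \left(1 + 2 \left(\left(-10\right) 3\right)\right) + 47 = - 30 \left(1 + 2 \left(-30\right)\right) + 47 = - 30 \left(1 - 60\right) + 47 = \left(-30\right) \left(-59\right) + 47 = 1770 + 47 = 1817$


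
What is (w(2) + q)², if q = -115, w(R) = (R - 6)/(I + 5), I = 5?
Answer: 332929/25 ≈ 13317.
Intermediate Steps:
w(R) = -⅗ + R/10 (w(R) = (R - 6)/(5 + 5) = (-6 + R)/10 = (-6 + R)*(⅒) = -⅗ + R/10)
(w(2) + q)² = ((-⅗ + (⅒)*2) - 115)² = ((-⅗ + ⅕) - 115)² = (-⅖ - 115)² = (-577/5)² = 332929/25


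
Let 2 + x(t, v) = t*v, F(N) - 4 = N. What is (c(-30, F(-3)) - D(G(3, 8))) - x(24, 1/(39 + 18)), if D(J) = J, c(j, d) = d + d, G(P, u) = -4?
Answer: 144/19 ≈ 7.5789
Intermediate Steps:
F(N) = 4 + N
c(j, d) = 2*d
x(t, v) = -2 + t*v
(c(-30, F(-3)) - D(G(3, 8))) - x(24, 1/(39 + 18)) = (2*(4 - 3) - 1*(-4)) - (-2 + 24/(39 + 18)) = (2*1 + 4) - (-2 + 24/57) = (2 + 4) - (-2 + 24*(1/57)) = 6 - (-2 + 8/19) = 6 - 1*(-30/19) = 6 + 30/19 = 144/19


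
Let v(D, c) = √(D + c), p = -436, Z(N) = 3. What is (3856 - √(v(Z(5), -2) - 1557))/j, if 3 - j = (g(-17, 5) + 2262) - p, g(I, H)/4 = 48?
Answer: -3856/2887 + 2*I*√389/2887 ≈ -1.3356 + 0.013663*I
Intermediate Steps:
g(I, H) = 192 (g(I, H) = 4*48 = 192)
j = -2887 (j = 3 - ((192 + 2262) - 1*(-436)) = 3 - (2454 + 436) = 3 - 1*2890 = 3 - 2890 = -2887)
(3856 - √(v(Z(5), -2) - 1557))/j = (3856 - √(√(3 - 2) - 1557))/(-2887) = (3856 - √(√1 - 1557))*(-1/2887) = (3856 - √(1 - 1557))*(-1/2887) = (3856 - √(-1556))*(-1/2887) = (3856 - 2*I*√389)*(-1/2887) = -3856/2887 + 2*I*√389/2887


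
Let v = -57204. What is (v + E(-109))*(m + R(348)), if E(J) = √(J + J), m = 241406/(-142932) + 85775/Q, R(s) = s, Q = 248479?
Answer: -8384270846063370/422804767 + 6155852309885*I*√218/17757800214 ≈ -1.983e+7 + 5118.3*I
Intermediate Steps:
m = -23862164587/17757800214 (m = 241406/(-142932) + 85775/248479 = 241406*(-1/142932) + 85775*(1/248479) = -120703/71466 + 85775/248479 = -23862164587/17757800214 ≈ -1.3438)
E(J) = √2*√J (E(J) = √(2*J) = √2*√J)
(v + E(-109))*(m + R(348)) = (-57204 + √2*√(-109))*(-23862164587/17757800214 + 348) = (-57204 + √2*(I*√109))*(6155852309885/17757800214) = (-57204 + I*√218)*(6155852309885/17757800214) = -8384270846063370/422804767 + 6155852309885*I*√218/17757800214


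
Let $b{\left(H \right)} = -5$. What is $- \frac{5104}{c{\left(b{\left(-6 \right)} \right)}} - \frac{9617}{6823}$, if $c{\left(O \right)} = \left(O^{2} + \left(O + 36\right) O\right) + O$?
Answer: $\frac{33526297}{921105} \approx 36.398$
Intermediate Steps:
$c{\left(O \right)} = O + O^{2} + O \left(36 + O\right)$ ($c{\left(O \right)} = \left(O^{2} + \left(36 + O\right) O\right) + O = \left(O^{2} + O \left(36 + O\right)\right) + O = O + O^{2} + O \left(36 + O\right)$)
$- \frac{5104}{c{\left(b{\left(-6 \right)} \right)}} - \frac{9617}{6823} = - \frac{5104}{\left(-5\right) \left(37 + 2 \left(-5\right)\right)} - \frac{9617}{6823} = - \frac{5104}{\left(-5\right) \left(37 - 10\right)} - \frac{9617}{6823} = - \frac{5104}{\left(-5\right) 27} - \frac{9617}{6823} = - \frac{5104}{-135} - \frac{9617}{6823} = \left(-5104\right) \left(- \frac{1}{135}\right) - \frac{9617}{6823} = \frac{5104}{135} - \frac{9617}{6823} = \frac{33526297}{921105}$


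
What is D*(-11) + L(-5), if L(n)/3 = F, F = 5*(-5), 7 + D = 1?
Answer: -9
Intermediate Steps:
D = -6 (D = -7 + 1 = -6)
F = -25
L(n) = -75 (L(n) = 3*(-25) = -75)
D*(-11) + L(-5) = -6*(-11) - 75 = 66 - 75 = -9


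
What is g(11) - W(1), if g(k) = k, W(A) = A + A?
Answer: 9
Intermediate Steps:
W(A) = 2*A
g(11) - W(1) = 11 - 2 = 9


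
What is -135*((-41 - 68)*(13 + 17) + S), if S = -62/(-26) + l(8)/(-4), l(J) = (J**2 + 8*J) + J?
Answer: 5794335/13 ≈ 4.4572e+5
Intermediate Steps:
l(J) = J**2 + 9*J
S = -411/13 (S = -62/(-26) + (8*(9 + 8))/(-4) = -62*(-1/26) + (8*17)*(-1/4) = 31/13 + 136*(-1/4) = 31/13 - 34 = -411/13 ≈ -31.615)
-135*((-41 - 68)*(13 + 17) + S) = -135*((-41 - 68)*(13 + 17) - 411/13) = -135*(-109*30 - 411/13) = -135*(-3270 - 411/13) = -135*(-42921/13) = 5794335/13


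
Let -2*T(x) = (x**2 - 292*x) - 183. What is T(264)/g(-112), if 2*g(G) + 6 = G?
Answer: -7575/118 ≈ -64.195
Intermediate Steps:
T(x) = 183/2 + 146*x - x**2/2 (T(x) = -((x**2 - 292*x) - 183)/2 = -(-183 + x**2 - 292*x)/2 = 183/2 + 146*x - x**2/2)
g(G) = -3 + G/2
T(264)/g(-112) = (183/2 + 146*264 - 1/2*264**2)/(-3 + (1/2)*(-112)) = (183/2 + 38544 - 1/2*69696)/(-3 - 56) = (183/2 + 38544 - 34848)/(-59) = (7575/2)*(-1/59) = -7575/118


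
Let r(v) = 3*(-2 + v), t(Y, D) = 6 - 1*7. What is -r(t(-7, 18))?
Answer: 9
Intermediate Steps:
t(Y, D) = -1 (t(Y, D) = 6 - 7 = -1)
r(v) = -6 + 3*v
-r(t(-7, 18)) = -(-6 + 3*(-1)) = -(-6 - 3) = -1*(-9) = 9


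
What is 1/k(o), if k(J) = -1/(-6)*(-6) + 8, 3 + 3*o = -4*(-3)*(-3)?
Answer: ⅐ ≈ 0.14286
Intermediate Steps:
o = -13 (o = -1 + (-4*(-3)*(-3))/3 = -1 + (12*(-3))/3 = -1 + (⅓)*(-36) = -1 - 12 = -13)
k(J) = 7 (k(J) = -1*(-⅙)*(-6) + 8 = (⅙)*(-6) + 8 = -1 + 8 = 7)
1/k(o) = 1/7 = ⅐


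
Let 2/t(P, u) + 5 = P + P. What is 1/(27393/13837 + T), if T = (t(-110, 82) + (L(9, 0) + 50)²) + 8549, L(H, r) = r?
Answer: 3113325/34405263676 ≈ 9.0490e-5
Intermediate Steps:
t(P, u) = 2/(-5 + 2*P) (t(P, u) = 2/(-5 + (P + P)) = 2/(-5 + 2*P))
T = 2486023/225 (T = (2/(-5 + 2*(-110)) + (0 + 50)²) + 8549 = (2/(-5 - 220) + 50²) + 8549 = (2/(-225) + 2500) + 8549 = (2*(-1/225) + 2500) + 8549 = (-2/225 + 2500) + 8549 = 562498/225 + 8549 = 2486023/225 ≈ 11049.)
1/(27393/13837 + T) = 1/(27393/13837 + 2486023/225) = 1/(34405263676/3113325) = 3113325/34405263676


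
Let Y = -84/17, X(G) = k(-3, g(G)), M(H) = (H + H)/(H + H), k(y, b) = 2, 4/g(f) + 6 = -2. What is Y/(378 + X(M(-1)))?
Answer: -21/1615 ≈ -0.013003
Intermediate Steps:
g(f) = -½ (g(f) = 4/(-6 - 2) = 4/(-8) = 4*(-⅛) = -½)
M(H) = 1 (M(H) = (2*H)/((2*H)) = (2*H)*(1/(2*H)) = 1)
X(G) = 2
Y = -84/17 (Y = -84*1/17 = -84/17 ≈ -4.9412)
Y/(378 + X(M(-1))) = -84/17/(378 + 2) = -84/17/380 = (1/380)*(-84/17) = -21/1615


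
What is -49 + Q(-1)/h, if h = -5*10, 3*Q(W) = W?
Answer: -7349/150 ≈ -48.993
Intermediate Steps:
Q(W) = W/3
h = -50
-49 + Q(-1)/h = -49 + ((1/3)*(-1))/(-50) = -49 - 1/50*(-1/3) = -49 + 1/150 = -7349/150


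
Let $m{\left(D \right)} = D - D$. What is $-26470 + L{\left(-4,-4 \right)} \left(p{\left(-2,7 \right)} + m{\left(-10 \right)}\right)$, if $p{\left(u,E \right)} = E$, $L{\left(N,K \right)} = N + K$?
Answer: $-26526$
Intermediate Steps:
$m{\left(D \right)} = 0$
$L{\left(N,K \right)} = K + N$
$-26470 + L{\left(-4,-4 \right)} \left(p{\left(-2,7 \right)} + m{\left(-10 \right)}\right) = -26470 + \left(-4 - 4\right) \left(7 + 0\right) = -26470 - 56 = -26526$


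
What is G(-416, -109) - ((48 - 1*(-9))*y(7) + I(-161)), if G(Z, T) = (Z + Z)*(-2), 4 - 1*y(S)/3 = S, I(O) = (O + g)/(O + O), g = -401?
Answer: 350216/161 ≈ 2175.3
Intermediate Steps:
I(O) = (-401 + O)/(2*O) (I(O) = (O - 401)/(O + O) = (-401 + O)/((2*O)) = (-401 + O)*(1/(2*O)) = (-401 + O)/(2*O))
y(S) = 12 - 3*S
G(Z, T) = -4*Z (G(Z, T) = (2*Z)*(-2) = -4*Z)
G(-416, -109) - ((48 - 1*(-9))*y(7) + I(-161)) = -4*(-416) - ((48 - 1*(-9))*(12 - 3*7) + (½)*(-401 - 161)/(-161)) = 1664 - ((48 + 9)*(12 - 21) + (½)*(-1/161)*(-562)) = 1664 - (57*(-9) + 281/161) = 1664 - (-513 + 281/161) = 1664 - 1*(-82312/161) = 1664 + 82312/161 = 350216/161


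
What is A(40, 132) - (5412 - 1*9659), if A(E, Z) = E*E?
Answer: 5847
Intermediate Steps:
A(E, Z) = E²
A(40, 132) - (5412 - 1*9659) = 40² - (5412 - 1*9659) = 1600 - (5412 - 9659) = 1600 - 1*(-4247) = 1600 + 4247 = 5847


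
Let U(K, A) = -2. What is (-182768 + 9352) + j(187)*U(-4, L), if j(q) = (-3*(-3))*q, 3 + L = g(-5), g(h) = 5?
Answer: -176782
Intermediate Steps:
L = 2 (L = -3 + 5 = 2)
j(q) = 9*q
(-182768 + 9352) + j(187)*U(-4, L) = (-182768 + 9352) + (9*187)*(-2) = -173416 + 1683*(-2) = -173416 - 3366 = -176782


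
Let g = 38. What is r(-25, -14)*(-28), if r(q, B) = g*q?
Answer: 26600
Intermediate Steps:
r(q, B) = 38*q
r(-25, -14)*(-28) = (38*(-25))*(-28) = -950*(-28) = 26600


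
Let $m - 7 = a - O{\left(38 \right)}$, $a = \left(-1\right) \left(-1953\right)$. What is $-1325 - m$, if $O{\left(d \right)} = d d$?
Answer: $-1841$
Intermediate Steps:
$O{\left(d \right)} = d^{2}$
$a = 1953$
$m = 516$ ($m = 7 + \left(1953 - 38^{2}\right) = 7 + \left(1953 - 1444\right) = 7 + 509 = 516$)
$-1325 - m = -1325 - 516 = -1841$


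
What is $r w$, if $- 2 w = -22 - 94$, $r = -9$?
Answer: $-522$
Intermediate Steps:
$w = 58$ ($w = - \frac{-22 - 94}{2} = \left(- \frac{1}{2}\right) \left(-116\right) = 58$)
$r w = \left(-9\right) 58 = -522$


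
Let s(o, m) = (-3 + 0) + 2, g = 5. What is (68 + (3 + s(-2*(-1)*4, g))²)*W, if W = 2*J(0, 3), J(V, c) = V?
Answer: 0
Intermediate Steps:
s(o, m) = -1 (s(o, m) = -3 + 2 = -1)
W = 0 (W = 2*0 = 0)
(68 + (3 + s(-2*(-1)*4, g))²)*W = (68 + (3 - 1)²)*0 = (68 + 2²)*0 = (68 + 4)*0 = 72*0 = 0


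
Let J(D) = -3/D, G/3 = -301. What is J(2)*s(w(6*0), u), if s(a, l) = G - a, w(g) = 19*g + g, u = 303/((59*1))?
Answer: 2709/2 ≈ 1354.5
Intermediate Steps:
G = -903 (G = 3*(-301) = -903)
u = 303/59 ≈ 5.1356
w(g) = 20*g
s(a, l) = -903 - a
J(2)*s(w(6*0), u) = (-3/2)*(-903 - 20*6*0) = (-3*½)*(-903 - 20*0) = -3*(-903 - 1*0)/2 = -3*(-903 + 0)/2 = -3/2*(-903) = 2709/2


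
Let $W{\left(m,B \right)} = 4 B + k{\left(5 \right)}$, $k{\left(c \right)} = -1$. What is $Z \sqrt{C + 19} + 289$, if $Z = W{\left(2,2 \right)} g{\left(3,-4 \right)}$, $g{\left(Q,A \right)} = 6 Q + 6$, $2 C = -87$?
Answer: $289 + 588 i \sqrt{2} \approx 289.0 + 831.56 i$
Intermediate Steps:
$C = - \frac{87}{2}$ ($C = \frac{1}{2} \left(-87\right) = - \frac{87}{2} \approx -43.5$)
$W{\left(m,B \right)} = -1 + 4 B$ ($W{\left(m,B \right)} = 4 B - 1 = -1 + 4 B$)
$g{\left(Q,A \right)} = 6 + 6 Q$
$Z = 168$ ($Z = \left(-1 + 4 \cdot 2\right) \left(6 + 6 \cdot 3\right) = \left(-1 + 8\right) \left(6 + 18\right) = 7 \cdot 24 = 168$)
$Z \sqrt{C + 19} + 289 = 168 \sqrt{- \frac{87}{2} + 19} + 289 = 168 \sqrt{- \frac{49}{2}} + 289 = 168 \frac{7 i \sqrt{2}}{2} + 289 = 588 i \sqrt{2} + 289 = 289 + 588 i \sqrt{2}$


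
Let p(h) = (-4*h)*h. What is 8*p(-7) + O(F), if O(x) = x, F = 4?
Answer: -1564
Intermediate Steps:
p(h) = -4*h²
8*p(-7) + O(F) = 8*(-4*(-7)²) + 4 = 8*(-4*49) + 4 = 8*(-196) + 4 = -1568 + 4 = -1564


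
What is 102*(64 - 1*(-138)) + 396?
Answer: 21000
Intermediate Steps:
102*(64 - 1*(-138)) + 396 = 102*(64 + 138) + 396 = 102*202 + 396 = 20604 + 396 = 21000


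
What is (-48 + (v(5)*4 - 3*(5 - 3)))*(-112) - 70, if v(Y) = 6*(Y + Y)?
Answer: -20902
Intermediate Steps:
v(Y) = 12*Y (v(Y) = 6*(2*Y) = 12*Y)
(-48 + (v(5)*4 - 3*(5 - 3)))*(-112) - 70 = (-48 + ((12*5)*4 - 3*(5 - 3)))*(-112) - 70 = (-48 + (60*4 - 3*2))*(-112) - 70 = (-48 + (240 - 6))*(-112) - 70 = (-48 + 234)*(-112) - 70 = 186*(-112) - 70 = -20832 - 70 = -20902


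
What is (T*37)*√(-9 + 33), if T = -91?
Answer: -6734*√6 ≈ -16495.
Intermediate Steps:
(T*37)*√(-9 + 33) = (-91*37)*√(-9 + 33) = -6734*√6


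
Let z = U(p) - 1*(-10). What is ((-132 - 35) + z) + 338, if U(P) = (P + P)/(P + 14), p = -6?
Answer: 359/2 ≈ 179.50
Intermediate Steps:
U(P) = 2*P/(14 + P) (U(P) = (2*P)/(14 + P) = 2*P/(14 + P))
z = 17/2 (z = 2*(-6)/(14 - 6) - 1*(-10) = 2*(-6)/8 + 10 = 2*(-6)*(⅛) + 10 = -3/2 + 10 = 17/2 ≈ 8.5000)
((-132 - 35) + z) + 338 = ((-132 - 35) + 17/2) + 338 = (-167 + 17/2) + 338 = -317/2 + 338 = 359/2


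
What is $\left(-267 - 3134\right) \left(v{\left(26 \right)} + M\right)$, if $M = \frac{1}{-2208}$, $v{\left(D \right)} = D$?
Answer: $- \frac{195241207}{2208} \approx -88425.0$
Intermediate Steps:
$M = - \frac{1}{2208} \approx -0.0004529$
$\left(-267 - 3134\right) \left(v{\left(26 \right)} + M\right) = \left(-267 - 3134\right) \left(26 - \frac{1}{2208}\right) = \left(-3401\right) \frac{57407}{2208} = - \frac{195241207}{2208}$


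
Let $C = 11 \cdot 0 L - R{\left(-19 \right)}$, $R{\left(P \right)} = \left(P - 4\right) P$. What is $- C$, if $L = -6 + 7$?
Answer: $437$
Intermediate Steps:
$R{\left(P \right)} = P \left(-4 + P\right)$ ($R{\left(P \right)} = \left(-4 + P\right) P = P \left(-4 + P\right)$)
$L = 1$
$C = -437$ ($C = 11 \cdot 0 \cdot 1 - - 19 \left(-4 - 19\right) = 0 \cdot 1 - \left(-19\right) \left(-23\right) = 0 - 437 = -437$)
$- C = \left(-1\right) \left(-437\right) = 437$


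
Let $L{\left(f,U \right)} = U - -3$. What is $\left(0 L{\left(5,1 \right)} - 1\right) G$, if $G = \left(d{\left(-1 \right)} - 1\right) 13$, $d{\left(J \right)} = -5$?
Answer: $78$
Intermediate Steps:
$L{\left(f,U \right)} = 3 + U$ ($L{\left(f,U \right)} = U + 3 = 3 + U$)
$G = -78$ ($G = \left(-5 - 1\right) 13 = \left(-6\right) 13 = -78$)
$\left(0 L{\left(5,1 \right)} - 1\right) G = \left(0 \left(3 + 1\right) - 1\right) \left(-78\right) = \left(0 \cdot 4 - 1\right) \left(-78\right) = \left(0 - 1\right) \left(-78\right) = \left(-1\right) \left(-78\right) = 78$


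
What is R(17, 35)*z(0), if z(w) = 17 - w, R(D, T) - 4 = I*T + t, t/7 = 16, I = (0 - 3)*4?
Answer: -5168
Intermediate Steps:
I = -12 (I = -3*4 = -12)
t = 112 (t = 7*16 = 112)
R(D, T) = 116 - 12*T (R(D, T) = 4 + (-12*T + 112) = 4 + (112 - 12*T) = 116 - 12*T)
R(17, 35)*z(0) = (116 - 12*35)*(17 - 1*0) = (116 - 420)*(17 + 0) = -304*17 = -5168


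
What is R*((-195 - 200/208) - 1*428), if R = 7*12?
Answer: -681366/13 ≈ -52413.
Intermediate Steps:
R = 84
R*((-195 - 200/208) - 1*428) = 84*((-195 - 200/208) - 1*428) = 84*((-195 - 200*1/208) - 428) = 84*((-195 - 25/26) - 428) = 84*(-5095/26 - 428) = 84*(-16223/26) = -681366/13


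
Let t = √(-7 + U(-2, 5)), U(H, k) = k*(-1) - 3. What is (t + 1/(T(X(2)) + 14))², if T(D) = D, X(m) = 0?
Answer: -2939/196 + I*√15/7 ≈ -14.995 + 0.55328*I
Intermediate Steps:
U(H, k) = -3 - k (U(H, k) = -k - 3 = -3 - k)
t = I*√15 (t = √(-7 + (-3 - 1*5)) = √(-7 + (-3 - 5)) = √(-7 - 8) = √(-15) = I*√15 ≈ 3.873*I)
(t + 1/(T(X(2)) + 14))² = (I*√15 + 1/(0 + 14))² = (I*√15 + 1/14)² = (1/14 + I*√15)²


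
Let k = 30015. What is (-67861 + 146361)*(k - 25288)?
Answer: 371069500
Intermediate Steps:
(-67861 + 146361)*(k - 25288) = (-67861 + 146361)*(30015 - 25288) = 78500*4727 = 371069500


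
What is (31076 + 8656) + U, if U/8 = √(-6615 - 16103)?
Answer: 39732 + 8*I*√22718 ≈ 39732.0 + 1205.8*I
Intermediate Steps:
U = 8*I*√22718 (U = 8*√(-6615 - 16103) = 8*√(-22718) = 8*(I*√22718) = 8*I*√22718 ≈ 1205.8*I)
(31076 + 8656) + U = (31076 + 8656) + 8*I*√22718 = 39732 + 8*I*√22718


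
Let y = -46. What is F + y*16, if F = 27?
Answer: -709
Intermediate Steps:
F + y*16 = 27 - 46*16 = 27 - 736 = -709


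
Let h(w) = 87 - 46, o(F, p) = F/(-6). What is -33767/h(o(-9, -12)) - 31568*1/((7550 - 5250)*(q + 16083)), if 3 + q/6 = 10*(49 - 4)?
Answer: -364342032697/442384875 ≈ -823.59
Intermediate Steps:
o(F, p) = -F/6 (o(F, p) = F*(-1/6) = -F/6)
q = 2682 (q = -18 + 6*(10*(49 - 4)) = -18 + 6*(10*45) = -18 + 6*450 = -18 + 2700 = 2682)
h(w) = 41
-33767/h(o(-9, -12)) - 31568*1/((7550 - 5250)*(q + 16083)) = -33767/41 - 31568*1/((2682 + 16083)*(7550 - 5250)) = -33767*1/41 - 31568/(18765*2300) = -33767/41 - 31568/43159500 = -33767/41 - 31568*1/43159500 = -33767/41 - 7892/10789875 = -364342032697/442384875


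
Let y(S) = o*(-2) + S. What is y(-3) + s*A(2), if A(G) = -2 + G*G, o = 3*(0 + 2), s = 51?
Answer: 87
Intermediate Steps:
o = 6 (o = 3*2 = 6)
A(G) = -2 + G²
y(S) = -12 + S (y(S) = 6*(-2) + S = -12 + S)
y(-3) + s*A(2) = (-12 - 3) + 51*(-2 + 2²) = -15 + 51*(-2 + 4) = -15 + 51*2 = -15 + 102 = 87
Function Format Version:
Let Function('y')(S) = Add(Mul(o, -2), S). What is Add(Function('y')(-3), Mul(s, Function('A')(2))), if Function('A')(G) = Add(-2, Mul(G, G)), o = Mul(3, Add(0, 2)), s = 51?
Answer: 87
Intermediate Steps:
o = 6 (o = Mul(3, 2) = 6)
Function('A')(G) = Add(-2, Pow(G, 2))
Function('y')(S) = Add(-12, S) (Function('y')(S) = Add(Mul(6, -2), S) = Add(-12, S))
Add(Function('y')(-3), Mul(s, Function('A')(2))) = Add(Add(-12, -3), Mul(51, Add(-2, Pow(2, 2)))) = Add(-15, Mul(51, Add(-2, 4))) = Add(-15, Mul(51, 2)) = Add(-15, 102) = 87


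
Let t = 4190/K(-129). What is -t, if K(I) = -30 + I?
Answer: 4190/159 ≈ 26.352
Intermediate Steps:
t = -4190/159 (t = 4190/(-30 - 129) = 4190/(-159) = 4190*(-1/159) = -4190/159 ≈ -26.352)
-t = -1*(-4190/159) = 4190/159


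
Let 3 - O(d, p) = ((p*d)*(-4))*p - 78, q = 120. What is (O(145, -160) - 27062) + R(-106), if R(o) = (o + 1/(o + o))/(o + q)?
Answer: 43988761919/2968 ≈ 1.4821e+7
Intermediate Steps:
O(d, p) = 81 + 4*d*p**2 (O(d, p) = 3 - (((p*d)*(-4))*p - 78) = 3 - (((d*p)*(-4))*p - 78) = 3 - ((-4*d*p)*p - 78) = 3 - (-4*d*p**2 - 78) = 3 - (-78 - 4*d*p**2) = 3 + (78 + 4*d*p**2) = 81 + 4*d*p**2)
R(o) = (o + 1/(2*o))/(120 + o) (R(o) = (o + 1/(o + o))/(o + 120) = (o + 1/(2*o))/(120 + o))
(O(145, -160) - 27062) + R(-106) = ((81 + 4*145*(-160)**2) - 27062) + (1/2 + (-106)**2)/((-106)*(120 - 106)) = ((81 + 4*145*25600) - 27062) - 1/106*(1/2 + 11236)/14 = ((81 + 14848000) - 27062) - 1/106*1/14*22473/2 = (14848081 - 27062) - 22473/2968 = 14821019 - 22473/2968 = 43988761919/2968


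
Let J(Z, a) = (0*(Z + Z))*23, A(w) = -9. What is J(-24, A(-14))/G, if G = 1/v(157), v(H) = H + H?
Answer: 0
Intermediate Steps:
v(H) = 2*H
J(Z, a) = 0 (J(Z, a) = (0*(2*Z))*23 = 0*23 = 0)
G = 1/314 (G = 1/(2*157) = 1/314 ≈ 0.0031847)
J(-24, A(-14))/G = 0/(1/314) = 0*314 = 0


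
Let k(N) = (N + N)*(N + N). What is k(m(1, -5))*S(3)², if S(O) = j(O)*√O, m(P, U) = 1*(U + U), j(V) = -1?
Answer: 1200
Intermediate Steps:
m(P, U) = 2*U (m(P, U) = 1*(2*U) = 2*U)
k(N) = 4*N² (k(N) = (2*N)*(2*N) = 4*N²)
S(O) = -√O
k(m(1, -5))*S(3)² = (4*(2*(-5))²)*(-√3)² = (4*(-10)²)*3 = (4*100)*3 = 400*3 = 1200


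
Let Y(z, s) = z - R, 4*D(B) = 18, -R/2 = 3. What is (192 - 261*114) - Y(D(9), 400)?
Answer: -59145/2 ≈ -29573.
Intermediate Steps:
R = -6 (R = -2*3 = -6)
D(B) = 9/2 (D(B) = (1/4)*18 = 9/2)
Y(z, s) = 6 + z (Y(z, s) = z - 1*(-6) = z + 6 = 6 + z)
(192 - 261*114) - Y(D(9), 400) = (192 - 261*114) - (6 + 9/2) = (192 - 29754) - 1*21/2 = -29562 - 21/2 = -59145/2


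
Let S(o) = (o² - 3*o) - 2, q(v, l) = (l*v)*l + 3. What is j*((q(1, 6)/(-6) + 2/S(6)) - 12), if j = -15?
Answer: 2205/8 ≈ 275.63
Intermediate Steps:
q(v, l) = 3 + v*l² (q(v, l) = v*l² + 3 = 3 + v*l²)
S(o) = -2 + o² - 3*o
j*((q(1, 6)/(-6) + 2/S(6)) - 12) = -15*(((3 + 1*6²)/(-6) + 2/(-2 + 6² - 3*6)) - 12) = -15*(((3 + 1*36)*(-⅙) + 2/(-2 + 36 - 18)) - 12) = -15*(((3 + 36)*(-⅙) + 2/16) - 12) = -15*((39*(-⅙) + 2*(1/16)) - 12) = -15*((-13/2 + ⅛) - 12) = -15*(-51/8 - 12) = -15*(-147/8) = 2205/8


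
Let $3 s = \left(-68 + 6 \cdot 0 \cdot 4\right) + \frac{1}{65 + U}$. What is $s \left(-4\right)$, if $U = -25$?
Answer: $\frac{2719}{30} \approx 90.633$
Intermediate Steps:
$s = - \frac{2719}{120}$ ($s = \frac{\left(-68 + 6 \cdot 0 \cdot 4\right) + \frac{1}{65 - 25}}{3} = \frac{\left(-68 + 6 \cdot 0\right) + \frac{1}{40}}{3} = \frac{\left(-68 + 0\right) + \frac{1}{40}}{3} = \frac{-68 + \frac{1}{40}}{3} = \frac{1}{3} \left(- \frac{2719}{40}\right) = - \frac{2719}{120} \approx -22.658$)
$s \left(-4\right) = \left(- \frac{2719}{120}\right) \left(-4\right) = \frac{2719}{30}$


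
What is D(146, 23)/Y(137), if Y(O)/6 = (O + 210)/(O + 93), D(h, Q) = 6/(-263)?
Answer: -230/91261 ≈ -0.0025202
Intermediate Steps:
D(h, Q) = -6/263 (D(h, Q) = 6*(-1/263) = -6/263)
Y(O) = 6*(210 + O)/(93 + O) (Y(O) = 6*((O + 210)/(O + 93)) = 6*((210 + O)/(93 + O)) = 6*(210 + O)/(93 + O))
D(146, 23)/Y(137) = -6*(93 + 137)/(6*(210 + 137))/263 = -6/(263*(6*347/230)) = -6/(263*(6*(1/230)*347)) = -6/(263*1041/115) = -6/263*115/1041 = -230/91261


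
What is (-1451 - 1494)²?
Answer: 8673025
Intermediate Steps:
(-1451 - 1494)² = (-2945)² = 8673025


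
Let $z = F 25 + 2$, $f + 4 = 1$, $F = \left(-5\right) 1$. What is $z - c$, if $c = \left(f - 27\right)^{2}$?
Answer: $-1023$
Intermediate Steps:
$F = -5$
$f = -3$ ($f = -4 + 1 = -3$)
$z = -123$ ($z = \left(-5\right) 25 + 2 = -125 + 2 = -123$)
$c = 900$ ($c = \left(-3 - 27\right)^{2} = \left(-30\right)^{2} = 900$)
$z - c = -123 - 900 = -1023$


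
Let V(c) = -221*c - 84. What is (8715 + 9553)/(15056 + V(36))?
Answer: 4567/1754 ≈ 2.6038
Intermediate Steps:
V(c) = -84 - 221*c
(8715 + 9553)/(15056 + V(36)) = (8715 + 9553)/(15056 + (-84 - 221*36)) = 18268/(15056 + (-84 - 7956)) = 18268/(15056 - 8040) = 18268/7016 = 18268*(1/7016) = 4567/1754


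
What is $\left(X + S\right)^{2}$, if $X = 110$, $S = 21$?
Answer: $17161$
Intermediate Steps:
$\left(X + S\right)^{2} = \left(110 + 21\right)^{2} = 131^{2} = 17161$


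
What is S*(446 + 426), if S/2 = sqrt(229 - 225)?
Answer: 3488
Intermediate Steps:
S = 4 (S = 2*sqrt(229 - 225) = 2*sqrt(4) = 2*2 = 4)
S*(446 + 426) = 4*(446 + 426) = 4*872 = 3488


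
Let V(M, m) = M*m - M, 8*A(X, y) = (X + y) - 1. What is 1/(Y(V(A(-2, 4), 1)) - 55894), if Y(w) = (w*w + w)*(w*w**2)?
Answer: -1/55894 ≈ -1.7891e-5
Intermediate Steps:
A(X, y) = -1/8 + X/8 + y/8 (A(X, y) = ((X + y) - 1)/8 = (-1 + X + y)/8 = -1/8 + X/8 + y/8)
V(M, m) = -M + M*m
Y(w) = w**3*(w + w**2) (Y(w) = (w**2 + w)*w**3 = (w + w**2)*w**3 = w**3*(w + w**2))
1/(Y(V(A(-2, 4), 1)) - 55894) = 1/(((-1/8 + (1/8)*(-2) + (1/8)*4)*(-1 + 1))**4*(1 + (-1/8 + (1/8)*(-2) + (1/8)*4)*(-1 + 1)) - 55894) = 1/(((-1/8 - 1/4 + 1/2)*0)**4*(1 + (-1/8 - 1/4 + 1/2)*0) - 55894) = 1/(((1/8)*0)**4*(1 + (1/8)*0) - 55894) = 1/(0**4*(1 + 0) - 55894) = 1/(0*1 - 55894) = 1/(0 - 55894) = 1/(-55894) = -1/55894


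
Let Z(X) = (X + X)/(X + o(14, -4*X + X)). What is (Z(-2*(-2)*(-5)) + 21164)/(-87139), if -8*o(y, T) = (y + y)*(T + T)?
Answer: -232805/958529 ≈ -0.24288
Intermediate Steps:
o(y, T) = -T*y/2 (o(y, T) = -(y + y)*(T + T)/8 = -2*y*2*T/8 = -T*y/2)
Z(X) = 1/11 (Z(X) = (X + X)/(X - ½*(-4*X + X)*14) = (2*X)/(X - ½*(-3*X)*14) = (2*X)/(X + 21*X) = (2*X)/((22*X)) = (2*X)*(1/(22*X)) = 1/11)
(Z(-2*(-2)*(-5)) + 21164)/(-87139) = (1/11 + 21164)/(-87139) = (232805/11)*(-1/87139) = -232805/958529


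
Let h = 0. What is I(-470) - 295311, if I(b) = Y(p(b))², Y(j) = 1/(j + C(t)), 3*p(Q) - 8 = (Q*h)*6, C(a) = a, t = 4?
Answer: -118124391/400 ≈ -2.9531e+5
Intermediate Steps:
p(Q) = 8/3 (p(Q) = 8/3 + ((Q*0)*6)/3 = 8/3 + (0*6)/3 = 8/3 + (⅓)*0 = 8/3 + 0 = 8/3)
Y(j) = 1/(4 + j) (Y(j) = 1/(j + 4) = 1/(4 + j))
I(b) = 9/400 (I(b) = (1/(4 + 8/3))² = (1/(20/3))² = (3/20)² = 9/400)
I(-470) - 295311 = 9/400 - 295311 = -118124391/400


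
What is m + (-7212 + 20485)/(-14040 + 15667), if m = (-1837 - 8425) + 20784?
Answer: 17132567/1627 ≈ 10530.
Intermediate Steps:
m = 10522 (m = -10262 + 20784 = 10522)
m + (-7212 + 20485)/(-14040 + 15667) = 10522 + (-7212 + 20485)/(-14040 + 15667) = 10522 + 13273/1627 = 17132567/1627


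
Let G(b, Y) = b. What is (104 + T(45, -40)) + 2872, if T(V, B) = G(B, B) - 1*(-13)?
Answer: 2949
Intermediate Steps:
T(V, B) = 13 + B (T(V, B) = B - 1*(-13) = B + 13 = 13 + B)
(104 + T(45, -40)) + 2872 = (104 + (13 - 40)) + 2872 = (104 - 27) + 2872 = 77 + 2872 = 2949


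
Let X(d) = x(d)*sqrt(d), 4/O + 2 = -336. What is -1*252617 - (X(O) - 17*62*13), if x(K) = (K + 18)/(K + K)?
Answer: -238915 + 760*I*sqrt(2)/13 ≈ -2.3892e+5 + 82.677*I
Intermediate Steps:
O = -2/169 (O = 4/(-2 - 336) = 4/(-338) = 4*(-1/338) = -2/169 ≈ -0.011834)
x(K) = (18 + K)/(2*K) (x(K) = (18 + K)/((2*K)) = (18 + K)*(1/(2*K)) = (18 + K)/(2*K))
X(d) = (18 + d)/(2*sqrt(d)) (X(d) = ((18 + d)/(2*d))*sqrt(d) = (18 + d)/(2*sqrt(d)))
-1*252617 - (X(O) - 17*62*13) = -1*252617 - ((18 - 2/169)/(2*sqrt(-2/169)) - 17*62*13) = -252617 - ((1/2)*(-13*I*sqrt(2)/2)*(3040/169) - 1054*13) = -252617 - (-760*I*sqrt(2)/13 - 13702) = -252617 - (-13702 - 760*I*sqrt(2)/13) = -252617 + (13702 + 760*I*sqrt(2)/13) = -238915 + 760*I*sqrt(2)/13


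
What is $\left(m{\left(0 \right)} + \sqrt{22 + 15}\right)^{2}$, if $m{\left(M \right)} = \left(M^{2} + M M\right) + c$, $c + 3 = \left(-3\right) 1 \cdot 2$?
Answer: $\left(9 - \sqrt{37}\right)^{2} \approx 8.5103$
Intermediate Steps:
$c = -9$ ($c = -3 + \left(-3\right) 1 \cdot 2 = -3 - 6 = -9$)
$m{\left(M \right)} = -9 + 2 M^{2}$ ($m{\left(M \right)} = \left(M^{2} + M M\right) - 9 = \left(M^{2} + M^{2}\right) - 9 = 2 M^{2} - 9 = -9 + 2 M^{2}$)
$\left(m{\left(0 \right)} + \sqrt{22 + 15}\right)^{2} = \left(\left(-9 + 2 \cdot 0^{2}\right) + \sqrt{22 + 15}\right)^{2} = \left(\left(-9 + 2 \cdot 0\right) + \sqrt{37}\right)^{2} = \left(\left(-9 + 0\right) + \sqrt{37}\right)^{2} = \left(-9 + \sqrt{37}\right)^{2}$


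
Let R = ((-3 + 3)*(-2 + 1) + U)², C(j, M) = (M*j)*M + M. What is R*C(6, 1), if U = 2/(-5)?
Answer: 28/25 ≈ 1.1200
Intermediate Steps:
C(j, M) = M + j*M² (C(j, M) = j*M² + M = M + j*M²)
U = -⅖ (U = 2*(-⅕) = -⅖ ≈ -0.40000)
R = 4/25 (R = ((-3 + 3)*(-2 + 1) - ⅖)² = (0*(-1) - ⅖)² = (0 - ⅖)² = (-⅖)² = 4/25 ≈ 0.16000)
R*C(6, 1) = 4*(1*(1 + 1*6))/25 = 4*(1*(1 + 6))/25 = 4*(1*7)/25 = (4/25)*7 = 28/25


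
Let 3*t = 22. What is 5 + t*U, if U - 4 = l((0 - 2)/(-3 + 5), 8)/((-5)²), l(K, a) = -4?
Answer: 829/25 ≈ 33.160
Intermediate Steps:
t = 22/3 (t = (⅓)*22 = 22/3 ≈ 7.3333)
U = 96/25 (U = 4 - 4/((-5)²) = 4 - 4/25 = 96/25 ≈ 3.8400)
5 + t*U = 5 + (22/3)*(96/25) = 5 + 704/25 = 829/25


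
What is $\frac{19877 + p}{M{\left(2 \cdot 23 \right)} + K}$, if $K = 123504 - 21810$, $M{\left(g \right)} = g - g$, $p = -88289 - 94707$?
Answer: $- \frac{54373}{33898} \approx -1.604$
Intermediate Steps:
$p = -182996$
$M{\left(g \right)} = 0$
$K = 101694$
$\frac{19877 + p}{M{\left(2 \cdot 23 \right)} + K} = \frac{19877 - 182996}{0 + 101694} = - \frac{163119}{101694} = \left(-163119\right) \frac{1}{101694} = - \frac{54373}{33898}$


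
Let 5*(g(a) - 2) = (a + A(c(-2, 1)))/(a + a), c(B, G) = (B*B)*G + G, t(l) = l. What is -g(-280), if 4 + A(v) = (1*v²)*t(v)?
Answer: -5759/2800 ≈ -2.0568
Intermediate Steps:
c(B, G) = G + G*B² (c(B, G) = B²*G + G = G*B² + G = G + G*B²)
A(v) = -4 + v³ (A(v) = -4 + (1*v²)*v = -4 + v²*v = -4 + v³)
g(a) = 2 + (121 + a)/(10*a) (g(a) = 2 + ((a + (-4 + (1*(1 + (-2)²))³))/(a + a))/5 = 2 + ((a + (-4 + (1*(1 + 4))³))/((2*a)))/5 = 2 + ((a + (-4 + (1*5)³))*(1/(2*a)))/5 = 2 + ((a + (-4 + 5³))*(1/(2*a)))/5 = 2 + ((a + (-4 + 125))*(1/(2*a)))/5 = 2 + ((a + 121)*(1/(2*a)))/5 = 2 + ((121 + a)*(1/(2*a)))/5 = 2 + ((121 + a)/(2*a))/5 = 2 + (121 + a)/(10*a))
-g(-280) = -(121 + 21*(-280))/(10*(-280)) = -(-1)*(121 - 5880)/(10*280) = -(-1)*(-5759)/(10*280) = -1*5759/2800 = -5759/2800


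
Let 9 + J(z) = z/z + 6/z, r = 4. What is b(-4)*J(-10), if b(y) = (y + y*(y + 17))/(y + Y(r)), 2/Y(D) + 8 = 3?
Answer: -1204/11 ≈ -109.45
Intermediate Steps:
J(z) = -8 + 6/z (J(z) = -9 + (z/z + 6/z) = -9 + (1 + 6/z) = -8 + 6/z)
Y(D) = -2/5 (Y(D) = 2/(-8 + 3) = 2/(-5) = 2*(-1/5) = -2/5)
b(y) = (y + y*(17 + y))/(-2/5 + y) (b(y) = (y + y*(y + 17))/(y - 2/5) = (y + y*(17 + y))/(-2/5 + y))
b(-4)*J(-10) = (5*(-4)*(18 - 4)/(-2 + 5*(-4)))*(-8 + 6/(-10)) = (5*(-4)*14/(-2 - 20))*(-8 + 6*(-1/10)) = (5*(-4)*14/(-22))*(-8 - 3/5) = (5*(-4)*(-1/22)*14)*(-43/5) = (140/11)*(-43/5) = -1204/11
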